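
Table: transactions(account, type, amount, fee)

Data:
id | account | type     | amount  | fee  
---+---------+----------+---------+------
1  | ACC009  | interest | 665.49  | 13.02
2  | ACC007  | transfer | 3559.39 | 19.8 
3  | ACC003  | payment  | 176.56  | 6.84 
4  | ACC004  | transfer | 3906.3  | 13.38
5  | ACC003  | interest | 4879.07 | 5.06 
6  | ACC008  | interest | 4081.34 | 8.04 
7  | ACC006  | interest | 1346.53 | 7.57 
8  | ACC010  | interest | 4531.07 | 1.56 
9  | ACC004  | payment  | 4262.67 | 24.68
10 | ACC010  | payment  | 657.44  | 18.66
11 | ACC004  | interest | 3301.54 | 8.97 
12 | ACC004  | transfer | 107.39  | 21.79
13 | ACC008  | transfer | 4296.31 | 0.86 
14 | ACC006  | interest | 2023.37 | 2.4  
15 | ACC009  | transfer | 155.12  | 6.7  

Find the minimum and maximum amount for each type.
SELECT type, MIN(amount), MAX(amount)
FROM transactions
GROUP BY type

Result:
  interest: min=665.49, max=4879.07
  payment: min=176.56, max=4262.67
  transfer: min=107.39, max=4296.31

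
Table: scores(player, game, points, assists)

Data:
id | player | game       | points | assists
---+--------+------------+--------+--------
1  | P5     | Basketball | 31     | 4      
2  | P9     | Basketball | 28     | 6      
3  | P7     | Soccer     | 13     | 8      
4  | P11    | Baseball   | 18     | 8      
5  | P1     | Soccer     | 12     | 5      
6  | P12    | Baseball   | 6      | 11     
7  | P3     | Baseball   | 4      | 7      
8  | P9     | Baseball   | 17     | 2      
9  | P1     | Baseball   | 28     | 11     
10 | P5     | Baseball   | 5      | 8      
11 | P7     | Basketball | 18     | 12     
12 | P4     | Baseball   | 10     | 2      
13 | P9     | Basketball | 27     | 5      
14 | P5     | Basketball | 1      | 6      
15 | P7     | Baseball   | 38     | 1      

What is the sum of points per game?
SELECT game, SUM(points) as result
FROM scores
GROUP BY game

Result:
  Baseball: 126
  Basketball: 105
  Soccer: 25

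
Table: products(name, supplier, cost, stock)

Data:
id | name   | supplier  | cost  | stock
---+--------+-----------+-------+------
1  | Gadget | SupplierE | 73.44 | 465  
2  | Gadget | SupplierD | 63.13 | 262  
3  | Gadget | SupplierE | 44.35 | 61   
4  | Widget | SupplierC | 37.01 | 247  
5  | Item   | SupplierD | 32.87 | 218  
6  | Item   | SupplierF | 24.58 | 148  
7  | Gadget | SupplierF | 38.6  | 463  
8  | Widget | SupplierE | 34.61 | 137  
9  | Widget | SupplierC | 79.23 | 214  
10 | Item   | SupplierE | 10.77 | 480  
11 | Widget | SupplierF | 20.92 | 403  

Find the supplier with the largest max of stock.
SELECT supplier, MAX(stock) as val
FROM products
GROUP BY supplier
ORDER BY val DESC
LIMIT 1

Result: SupplierE with max(stock) = 480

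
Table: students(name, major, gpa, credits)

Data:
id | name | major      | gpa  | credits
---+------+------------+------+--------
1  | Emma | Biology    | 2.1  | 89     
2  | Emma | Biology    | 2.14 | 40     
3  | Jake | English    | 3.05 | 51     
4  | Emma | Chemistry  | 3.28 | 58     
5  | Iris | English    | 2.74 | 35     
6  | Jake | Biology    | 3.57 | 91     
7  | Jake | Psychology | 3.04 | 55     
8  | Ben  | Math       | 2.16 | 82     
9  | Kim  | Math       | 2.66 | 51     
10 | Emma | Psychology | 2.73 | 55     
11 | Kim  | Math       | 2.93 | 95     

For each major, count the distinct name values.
SELECT major, COUNT(DISTINCT name)
FROM students
GROUP BY major

Result:
  Biology: 2 distinct
  Chemistry: 1 distinct
  English: 2 distinct
  Math: 2 distinct
  Psychology: 2 distinct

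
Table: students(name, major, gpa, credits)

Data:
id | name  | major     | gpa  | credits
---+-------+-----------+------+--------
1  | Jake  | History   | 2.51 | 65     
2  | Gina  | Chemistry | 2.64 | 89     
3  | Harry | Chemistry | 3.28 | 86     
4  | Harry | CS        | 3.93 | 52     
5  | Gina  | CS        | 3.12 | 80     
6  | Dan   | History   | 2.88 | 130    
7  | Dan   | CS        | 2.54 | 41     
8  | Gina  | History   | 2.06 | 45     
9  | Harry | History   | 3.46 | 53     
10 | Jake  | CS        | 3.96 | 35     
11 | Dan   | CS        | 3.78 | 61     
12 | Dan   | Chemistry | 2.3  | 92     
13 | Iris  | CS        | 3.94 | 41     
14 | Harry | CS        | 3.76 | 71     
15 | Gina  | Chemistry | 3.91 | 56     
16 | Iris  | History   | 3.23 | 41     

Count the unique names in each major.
SELECT major, COUNT(DISTINCT name)
FROM students
GROUP BY major

Result:
  CS: 5 distinct
  Chemistry: 3 distinct
  History: 5 distinct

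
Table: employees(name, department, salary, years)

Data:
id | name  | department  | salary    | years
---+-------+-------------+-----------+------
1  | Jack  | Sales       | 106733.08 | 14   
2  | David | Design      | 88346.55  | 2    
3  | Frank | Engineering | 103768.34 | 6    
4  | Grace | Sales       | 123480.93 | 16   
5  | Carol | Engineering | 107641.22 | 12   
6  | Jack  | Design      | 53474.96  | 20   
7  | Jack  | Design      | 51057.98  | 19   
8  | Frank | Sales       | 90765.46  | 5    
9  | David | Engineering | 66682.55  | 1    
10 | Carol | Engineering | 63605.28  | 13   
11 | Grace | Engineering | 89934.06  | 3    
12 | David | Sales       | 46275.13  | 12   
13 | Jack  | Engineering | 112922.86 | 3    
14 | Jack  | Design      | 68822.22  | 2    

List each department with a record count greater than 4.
SELECT department, COUNT(*) as cnt
FROM employees
GROUP BY department
HAVING COUNT(*) > 4

Result:
  Engineering: 6

Note: HAVING filters groups after aggregation, WHERE filters rows before.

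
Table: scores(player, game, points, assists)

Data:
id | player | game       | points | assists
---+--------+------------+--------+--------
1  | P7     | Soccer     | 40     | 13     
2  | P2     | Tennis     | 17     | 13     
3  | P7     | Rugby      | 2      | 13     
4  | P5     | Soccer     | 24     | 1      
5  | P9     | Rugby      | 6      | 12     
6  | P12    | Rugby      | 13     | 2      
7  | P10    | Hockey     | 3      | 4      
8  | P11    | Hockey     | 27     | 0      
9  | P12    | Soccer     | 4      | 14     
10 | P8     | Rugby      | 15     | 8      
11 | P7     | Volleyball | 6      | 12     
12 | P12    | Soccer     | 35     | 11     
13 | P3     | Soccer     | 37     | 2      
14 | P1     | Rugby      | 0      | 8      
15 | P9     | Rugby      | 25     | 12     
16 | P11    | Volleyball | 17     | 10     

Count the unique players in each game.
SELECT game, COUNT(DISTINCT player)
FROM scores
GROUP BY game

Result:
  Hockey: 2 distinct
  Rugby: 5 distinct
  Soccer: 4 distinct
  Tennis: 1 distinct
  Volleyball: 2 distinct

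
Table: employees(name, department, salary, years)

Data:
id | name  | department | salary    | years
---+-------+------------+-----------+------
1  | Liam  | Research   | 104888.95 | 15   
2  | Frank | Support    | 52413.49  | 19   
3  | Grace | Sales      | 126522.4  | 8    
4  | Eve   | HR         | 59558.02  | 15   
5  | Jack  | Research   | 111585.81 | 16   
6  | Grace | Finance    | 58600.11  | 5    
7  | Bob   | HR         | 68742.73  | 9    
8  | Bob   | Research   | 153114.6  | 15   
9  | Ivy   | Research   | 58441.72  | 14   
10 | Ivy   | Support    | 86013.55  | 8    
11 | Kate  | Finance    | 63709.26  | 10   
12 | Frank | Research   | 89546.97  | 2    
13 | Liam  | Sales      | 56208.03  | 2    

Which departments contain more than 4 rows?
SELECT department, COUNT(*) as cnt
FROM employees
GROUP BY department
HAVING COUNT(*) > 4

Result:
  Research: 5

Note: HAVING filters groups after aggregation, WHERE filters rows before.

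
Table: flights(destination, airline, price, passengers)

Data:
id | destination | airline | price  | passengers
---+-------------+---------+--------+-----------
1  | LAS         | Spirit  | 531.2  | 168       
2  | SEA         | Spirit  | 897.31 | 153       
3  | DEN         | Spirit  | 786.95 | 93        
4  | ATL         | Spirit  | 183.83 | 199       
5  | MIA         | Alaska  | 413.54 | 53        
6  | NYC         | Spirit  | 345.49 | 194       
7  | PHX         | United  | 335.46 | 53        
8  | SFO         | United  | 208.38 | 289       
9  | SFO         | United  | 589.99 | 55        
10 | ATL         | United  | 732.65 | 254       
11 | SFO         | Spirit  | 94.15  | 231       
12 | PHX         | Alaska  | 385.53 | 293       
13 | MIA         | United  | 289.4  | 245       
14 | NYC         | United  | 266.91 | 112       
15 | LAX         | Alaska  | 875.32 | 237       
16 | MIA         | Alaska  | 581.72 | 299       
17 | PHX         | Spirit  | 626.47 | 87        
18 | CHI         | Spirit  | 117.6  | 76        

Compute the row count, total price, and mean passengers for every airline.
SELECT airline,
       COUNT(*) as cnt,
       SUM(price) as total_price,
       AVG(passengers) as avg_passengers
FROM flights
GROUP BY airline

Result:
  Alaska: 4 records, 2256.11 total price, 220.50 avg passengers
  Spirit: 8 records, 3583.00 total price, 150.13 avg passengers
  United: 6 records, 2422.79 total price, 168.00 avg passengers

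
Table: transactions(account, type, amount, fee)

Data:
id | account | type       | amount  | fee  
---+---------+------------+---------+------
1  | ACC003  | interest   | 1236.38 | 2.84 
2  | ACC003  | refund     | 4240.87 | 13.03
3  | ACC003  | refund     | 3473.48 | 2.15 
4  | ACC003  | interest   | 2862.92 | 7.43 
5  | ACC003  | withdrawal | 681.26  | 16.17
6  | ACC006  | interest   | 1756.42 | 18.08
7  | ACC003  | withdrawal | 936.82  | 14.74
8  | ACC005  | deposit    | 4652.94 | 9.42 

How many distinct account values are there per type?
SELECT type, COUNT(DISTINCT account)
FROM transactions
GROUP BY type

Result:
  deposit: 1 distinct
  interest: 2 distinct
  refund: 1 distinct
  withdrawal: 1 distinct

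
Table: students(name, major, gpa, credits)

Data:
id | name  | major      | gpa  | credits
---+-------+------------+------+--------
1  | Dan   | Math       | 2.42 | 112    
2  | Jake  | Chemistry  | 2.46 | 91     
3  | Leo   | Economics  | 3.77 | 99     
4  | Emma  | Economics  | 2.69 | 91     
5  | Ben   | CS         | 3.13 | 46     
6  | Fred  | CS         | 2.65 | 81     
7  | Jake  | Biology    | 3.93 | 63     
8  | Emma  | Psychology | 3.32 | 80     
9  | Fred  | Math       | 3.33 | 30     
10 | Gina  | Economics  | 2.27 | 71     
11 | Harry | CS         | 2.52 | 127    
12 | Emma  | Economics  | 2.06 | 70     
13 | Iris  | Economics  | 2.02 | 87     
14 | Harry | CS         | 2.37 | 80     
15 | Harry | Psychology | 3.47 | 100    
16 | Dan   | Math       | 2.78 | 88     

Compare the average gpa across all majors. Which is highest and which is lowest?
SELECT major, AVG(gpa)
FROM students
GROUP BY major
ORDER BY AVG(gpa)

All groups:
  Chemistry: 2.46
  Economics: 2.56
  CS: 2.67
  Math: 2.84
  Psychology: 3.40
  Biology: 3.93

Highest: Biology (3.93)
Lowest: Chemistry (2.46)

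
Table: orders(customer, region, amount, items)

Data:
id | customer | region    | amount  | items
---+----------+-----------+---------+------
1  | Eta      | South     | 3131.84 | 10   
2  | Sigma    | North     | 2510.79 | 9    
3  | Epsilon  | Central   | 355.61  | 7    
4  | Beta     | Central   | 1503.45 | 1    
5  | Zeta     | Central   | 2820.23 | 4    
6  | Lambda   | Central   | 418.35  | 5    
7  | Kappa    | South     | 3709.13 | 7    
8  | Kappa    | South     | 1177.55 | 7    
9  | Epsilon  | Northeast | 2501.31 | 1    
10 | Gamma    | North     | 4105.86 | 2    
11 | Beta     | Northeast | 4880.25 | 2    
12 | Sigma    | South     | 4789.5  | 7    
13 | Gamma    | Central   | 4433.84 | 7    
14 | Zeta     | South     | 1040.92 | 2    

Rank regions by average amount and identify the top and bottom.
SELECT region, AVG(amount)
FROM orders
GROUP BY region
ORDER BY AVG(amount)

All groups:
  Central: 1906.30
  South: 2769.79
  North: 3308.33
  Northeast: 3690.78

Highest: Northeast (3690.78)
Lowest: Central (1906.30)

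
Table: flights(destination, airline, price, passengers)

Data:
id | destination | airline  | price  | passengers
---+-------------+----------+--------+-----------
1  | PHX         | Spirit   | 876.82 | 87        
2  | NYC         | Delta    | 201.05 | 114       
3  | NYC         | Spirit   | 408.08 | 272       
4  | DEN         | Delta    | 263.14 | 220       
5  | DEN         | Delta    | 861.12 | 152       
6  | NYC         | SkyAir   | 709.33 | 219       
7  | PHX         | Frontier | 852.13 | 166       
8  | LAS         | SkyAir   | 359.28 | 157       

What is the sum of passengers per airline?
SELECT airline, SUM(passengers) as result
FROM flights
GROUP BY airline

Result:
  Delta: 486
  Frontier: 166
  SkyAir: 376
  Spirit: 359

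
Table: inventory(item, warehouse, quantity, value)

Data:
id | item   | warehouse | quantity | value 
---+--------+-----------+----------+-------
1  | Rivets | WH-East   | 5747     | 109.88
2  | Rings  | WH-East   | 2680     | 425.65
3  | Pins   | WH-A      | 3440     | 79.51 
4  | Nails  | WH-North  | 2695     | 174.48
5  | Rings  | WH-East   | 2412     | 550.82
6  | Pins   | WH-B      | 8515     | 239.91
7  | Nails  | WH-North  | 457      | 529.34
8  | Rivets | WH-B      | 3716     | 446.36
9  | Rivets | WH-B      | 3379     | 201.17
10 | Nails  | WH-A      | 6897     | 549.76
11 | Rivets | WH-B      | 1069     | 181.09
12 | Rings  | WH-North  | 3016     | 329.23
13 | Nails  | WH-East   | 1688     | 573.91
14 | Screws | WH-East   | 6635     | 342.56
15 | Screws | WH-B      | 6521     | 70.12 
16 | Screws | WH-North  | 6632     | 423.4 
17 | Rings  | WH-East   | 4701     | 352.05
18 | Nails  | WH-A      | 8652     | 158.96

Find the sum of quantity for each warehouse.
SELECT warehouse, SUM(quantity) as result
FROM inventory
GROUP BY warehouse

Result:
  WH-A: 18989
  WH-B: 23200
  WH-East: 23863
  WH-North: 12800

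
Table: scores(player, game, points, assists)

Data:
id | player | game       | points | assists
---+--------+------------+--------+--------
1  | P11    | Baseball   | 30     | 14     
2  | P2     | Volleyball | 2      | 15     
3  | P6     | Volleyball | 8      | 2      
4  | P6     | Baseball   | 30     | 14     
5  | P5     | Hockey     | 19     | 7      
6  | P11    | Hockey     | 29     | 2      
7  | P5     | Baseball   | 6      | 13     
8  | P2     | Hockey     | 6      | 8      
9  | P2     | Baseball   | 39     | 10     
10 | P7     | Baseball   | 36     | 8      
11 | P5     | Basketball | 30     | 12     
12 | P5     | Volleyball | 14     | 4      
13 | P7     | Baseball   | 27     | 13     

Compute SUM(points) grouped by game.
SELECT game, SUM(points) as result
FROM scores
GROUP BY game

Result:
  Baseball: 168
  Basketball: 30
  Hockey: 54
  Volleyball: 24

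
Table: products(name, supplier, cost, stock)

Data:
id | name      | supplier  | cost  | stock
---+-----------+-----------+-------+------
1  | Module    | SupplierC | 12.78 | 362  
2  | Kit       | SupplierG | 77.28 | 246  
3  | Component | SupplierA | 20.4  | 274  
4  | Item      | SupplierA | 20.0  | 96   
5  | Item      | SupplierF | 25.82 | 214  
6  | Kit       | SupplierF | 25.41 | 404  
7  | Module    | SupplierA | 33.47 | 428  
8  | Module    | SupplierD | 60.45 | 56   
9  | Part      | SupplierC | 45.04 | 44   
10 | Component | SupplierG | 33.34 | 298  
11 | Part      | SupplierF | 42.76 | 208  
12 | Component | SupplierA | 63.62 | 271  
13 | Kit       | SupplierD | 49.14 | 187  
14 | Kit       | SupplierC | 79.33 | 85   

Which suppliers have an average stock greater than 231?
SELECT supplier, AVG(stock)
FROM products
GROUP BY supplier
HAVING AVG(stock) > 231

Result:
  SupplierA: avg=267.25
  SupplierF: avg=275.33
  SupplierG: avg=272.00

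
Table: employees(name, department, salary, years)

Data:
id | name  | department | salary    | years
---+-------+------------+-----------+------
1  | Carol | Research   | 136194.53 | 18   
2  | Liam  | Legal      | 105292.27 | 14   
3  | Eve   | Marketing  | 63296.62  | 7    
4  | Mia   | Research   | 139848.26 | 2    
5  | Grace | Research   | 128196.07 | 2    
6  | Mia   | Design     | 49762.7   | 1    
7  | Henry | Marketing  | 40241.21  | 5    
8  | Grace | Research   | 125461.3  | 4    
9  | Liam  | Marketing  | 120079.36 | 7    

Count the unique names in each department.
SELECT department, COUNT(DISTINCT name)
FROM employees
GROUP BY department

Result:
  Design: 1 distinct
  Legal: 1 distinct
  Marketing: 3 distinct
  Research: 3 distinct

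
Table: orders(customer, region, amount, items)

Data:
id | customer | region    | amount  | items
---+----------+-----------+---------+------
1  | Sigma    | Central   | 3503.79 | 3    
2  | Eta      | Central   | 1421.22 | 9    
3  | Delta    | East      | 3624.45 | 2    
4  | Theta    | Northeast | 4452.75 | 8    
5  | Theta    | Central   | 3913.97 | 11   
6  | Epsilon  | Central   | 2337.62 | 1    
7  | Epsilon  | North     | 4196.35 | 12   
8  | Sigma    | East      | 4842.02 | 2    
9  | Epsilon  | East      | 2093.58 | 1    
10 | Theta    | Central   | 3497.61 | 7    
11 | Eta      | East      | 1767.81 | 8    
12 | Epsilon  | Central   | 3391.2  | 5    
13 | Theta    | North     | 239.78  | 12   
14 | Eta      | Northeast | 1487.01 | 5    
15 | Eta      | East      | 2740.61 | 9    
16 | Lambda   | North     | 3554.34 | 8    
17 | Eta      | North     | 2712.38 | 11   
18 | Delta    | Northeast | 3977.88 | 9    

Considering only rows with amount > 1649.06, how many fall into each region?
SELECT region, COUNT(*)
FROM orders
WHERE amount > 1649.06
GROUP BY region

Note: WHERE filters rows before grouping.

Result:
  Central: 5
  East: 5
  North: 3
  Northeast: 2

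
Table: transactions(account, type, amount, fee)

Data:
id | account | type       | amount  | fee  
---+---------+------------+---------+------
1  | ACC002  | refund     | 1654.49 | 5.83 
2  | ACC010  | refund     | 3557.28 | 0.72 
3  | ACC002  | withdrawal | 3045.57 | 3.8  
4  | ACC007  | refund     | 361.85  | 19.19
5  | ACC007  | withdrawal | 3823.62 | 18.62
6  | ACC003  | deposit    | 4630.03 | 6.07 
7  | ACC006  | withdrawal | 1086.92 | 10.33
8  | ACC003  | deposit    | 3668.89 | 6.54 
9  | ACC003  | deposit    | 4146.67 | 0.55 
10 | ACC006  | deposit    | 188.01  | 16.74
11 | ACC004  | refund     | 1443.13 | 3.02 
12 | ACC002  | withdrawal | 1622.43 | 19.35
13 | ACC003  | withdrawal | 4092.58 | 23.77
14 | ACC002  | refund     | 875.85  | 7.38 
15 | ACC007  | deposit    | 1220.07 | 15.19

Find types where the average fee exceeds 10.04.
SELECT type, AVG(fee)
FROM transactions
GROUP BY type
HAVING AVG(fee) > 10.04

Result:
  withdrawal: avg=15.17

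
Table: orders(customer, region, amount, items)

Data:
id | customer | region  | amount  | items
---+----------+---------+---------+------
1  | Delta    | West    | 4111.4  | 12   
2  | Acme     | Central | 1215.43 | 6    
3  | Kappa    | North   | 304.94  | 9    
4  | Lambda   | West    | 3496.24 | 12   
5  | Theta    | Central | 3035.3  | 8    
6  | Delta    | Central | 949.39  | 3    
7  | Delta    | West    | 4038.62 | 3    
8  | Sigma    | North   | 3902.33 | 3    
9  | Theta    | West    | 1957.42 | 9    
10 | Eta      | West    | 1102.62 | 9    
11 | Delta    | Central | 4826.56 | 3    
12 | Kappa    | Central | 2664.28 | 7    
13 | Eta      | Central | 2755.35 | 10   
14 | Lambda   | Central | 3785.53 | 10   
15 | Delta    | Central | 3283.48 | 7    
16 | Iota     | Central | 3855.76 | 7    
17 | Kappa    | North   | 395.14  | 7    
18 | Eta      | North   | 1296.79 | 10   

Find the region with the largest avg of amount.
SELECT region, AVG(amount) as val
FROM orders
GROUP BY region
ORDER BY val DESC
LIMIT 1

Result: West with avg(amount) = 2941.26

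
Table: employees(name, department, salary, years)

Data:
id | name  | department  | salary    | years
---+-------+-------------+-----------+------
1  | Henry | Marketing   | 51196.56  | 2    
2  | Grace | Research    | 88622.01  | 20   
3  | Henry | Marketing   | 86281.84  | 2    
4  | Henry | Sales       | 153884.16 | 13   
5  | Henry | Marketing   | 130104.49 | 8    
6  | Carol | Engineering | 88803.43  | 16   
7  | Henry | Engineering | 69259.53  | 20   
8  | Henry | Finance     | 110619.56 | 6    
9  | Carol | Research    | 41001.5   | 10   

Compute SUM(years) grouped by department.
SELECT department, SUM(years) as result
FROM employees
GROUP BY department

Result:
  Engineering: 36
  Finance: 6
  Marketing: 12
  Research: 30
  Sales: 13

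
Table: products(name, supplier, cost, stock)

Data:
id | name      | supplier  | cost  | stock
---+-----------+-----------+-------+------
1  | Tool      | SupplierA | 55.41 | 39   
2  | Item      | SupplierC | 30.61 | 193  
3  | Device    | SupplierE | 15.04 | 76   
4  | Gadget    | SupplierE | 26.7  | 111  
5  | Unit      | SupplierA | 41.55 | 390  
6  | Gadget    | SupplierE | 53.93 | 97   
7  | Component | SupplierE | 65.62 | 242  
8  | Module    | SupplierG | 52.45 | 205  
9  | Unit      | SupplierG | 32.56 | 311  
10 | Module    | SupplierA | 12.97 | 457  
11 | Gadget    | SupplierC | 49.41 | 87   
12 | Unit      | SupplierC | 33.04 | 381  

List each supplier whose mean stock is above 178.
SELECT supplier, AVG(stock)
FROM products
GROUP BY supplier
HAVING AVG(stock) > 178

Result:
  SupplierA: avg=295.33
  SupplierC: avg=220.33
  SupplierG: avg=258.00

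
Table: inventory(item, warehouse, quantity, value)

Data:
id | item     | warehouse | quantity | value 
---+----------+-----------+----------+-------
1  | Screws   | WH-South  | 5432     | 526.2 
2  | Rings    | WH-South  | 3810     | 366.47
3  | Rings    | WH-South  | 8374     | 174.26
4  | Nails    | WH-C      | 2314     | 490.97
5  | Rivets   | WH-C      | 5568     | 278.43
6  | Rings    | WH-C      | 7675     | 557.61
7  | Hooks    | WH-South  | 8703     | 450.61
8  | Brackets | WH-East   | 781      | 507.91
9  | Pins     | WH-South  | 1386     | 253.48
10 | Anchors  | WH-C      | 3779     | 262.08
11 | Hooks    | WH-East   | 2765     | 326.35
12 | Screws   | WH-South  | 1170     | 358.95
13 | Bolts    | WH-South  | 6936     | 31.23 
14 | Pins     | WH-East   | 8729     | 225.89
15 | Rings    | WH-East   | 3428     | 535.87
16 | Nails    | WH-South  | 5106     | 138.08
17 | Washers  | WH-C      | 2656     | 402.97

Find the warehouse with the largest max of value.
SELECT warehouse, MAX(value) as val
FROM inventory
GROUP BY warehouse
ORDER BY val DESC
LIMIT 1

Result: WH-C with max(value) = 557.61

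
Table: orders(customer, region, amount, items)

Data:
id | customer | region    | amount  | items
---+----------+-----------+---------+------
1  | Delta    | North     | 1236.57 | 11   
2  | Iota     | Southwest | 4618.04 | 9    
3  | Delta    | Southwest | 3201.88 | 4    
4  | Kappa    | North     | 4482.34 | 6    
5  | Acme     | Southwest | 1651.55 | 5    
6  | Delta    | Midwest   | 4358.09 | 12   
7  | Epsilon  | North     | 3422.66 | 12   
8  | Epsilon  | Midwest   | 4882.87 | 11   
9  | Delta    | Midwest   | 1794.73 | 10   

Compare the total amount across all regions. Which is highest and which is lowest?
SELECT region, SUM(amount)
FROM orders
GROUP BY region
ORDER BY SUM(amount)

All groups:
  North: 9141.57
  Southwest: 9471.47
  Midwest: 11035.69

Highest: Midwest (11035.69)
Lowest: North (9141.57)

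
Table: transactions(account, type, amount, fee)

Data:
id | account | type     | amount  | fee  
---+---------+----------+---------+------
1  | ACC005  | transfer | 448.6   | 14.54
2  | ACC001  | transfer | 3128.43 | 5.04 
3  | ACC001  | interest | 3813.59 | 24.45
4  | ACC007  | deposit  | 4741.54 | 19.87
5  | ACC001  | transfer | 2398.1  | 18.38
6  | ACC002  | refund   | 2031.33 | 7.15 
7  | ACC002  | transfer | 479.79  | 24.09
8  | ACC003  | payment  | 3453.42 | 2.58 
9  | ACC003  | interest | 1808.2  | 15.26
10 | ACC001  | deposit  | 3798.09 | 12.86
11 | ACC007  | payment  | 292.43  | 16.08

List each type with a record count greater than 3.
SELECT type, COUNT(*) as cnt
FROM transactions
GROUP BY type
HAVING COUNT(*) > 3

Result:
  transfer: 4

Note: HAVING filters groups after aggregation, WHERE filters rows before.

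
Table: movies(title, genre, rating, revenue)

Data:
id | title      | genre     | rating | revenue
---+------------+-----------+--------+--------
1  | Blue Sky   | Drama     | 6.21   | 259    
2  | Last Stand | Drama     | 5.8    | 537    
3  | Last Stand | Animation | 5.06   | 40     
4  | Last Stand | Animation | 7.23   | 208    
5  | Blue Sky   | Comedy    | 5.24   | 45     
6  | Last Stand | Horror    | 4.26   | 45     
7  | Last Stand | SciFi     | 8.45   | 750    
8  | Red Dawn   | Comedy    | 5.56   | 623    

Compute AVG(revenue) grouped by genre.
SELECT genre, AVG(revenue) as result
FROM movies
GROUP BY genre

Result:
  Animation: 124.00
  Comedy: 334.00
  Drama: 398.00
  Horror: 45.00
  SciFi: 750.00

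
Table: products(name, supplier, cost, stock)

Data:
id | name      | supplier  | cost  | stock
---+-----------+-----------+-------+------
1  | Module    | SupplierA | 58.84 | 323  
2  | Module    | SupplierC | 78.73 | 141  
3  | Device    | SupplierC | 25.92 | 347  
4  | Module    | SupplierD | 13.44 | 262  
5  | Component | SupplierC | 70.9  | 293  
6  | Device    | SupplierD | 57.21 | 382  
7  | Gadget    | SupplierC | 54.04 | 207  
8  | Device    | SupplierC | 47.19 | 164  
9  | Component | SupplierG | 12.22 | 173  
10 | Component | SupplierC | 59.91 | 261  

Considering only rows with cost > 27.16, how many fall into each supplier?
SELECT supplier, COUNT(*)
FROM products
WHERE cost > 27.16
GROUP BY supplier

Note: WHERE filters rows before grouping.

Result:
  SupplierA: 1
  SupplierC: 5
  SupplierD: 1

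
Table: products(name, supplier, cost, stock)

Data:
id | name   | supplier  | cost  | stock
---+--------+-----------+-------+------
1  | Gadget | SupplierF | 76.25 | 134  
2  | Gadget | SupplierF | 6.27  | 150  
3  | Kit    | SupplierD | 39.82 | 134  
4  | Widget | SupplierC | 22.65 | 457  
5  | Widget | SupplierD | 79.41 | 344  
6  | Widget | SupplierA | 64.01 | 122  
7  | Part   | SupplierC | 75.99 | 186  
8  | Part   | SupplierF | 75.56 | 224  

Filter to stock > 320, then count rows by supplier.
SELECT supplier, COUNT(*)
FROM products
WHERE stock > 320
GROUP BY supplier

Note: WHERE filters rows before grouping.

Result:
  SupplierC: 1
  SupplierD: 1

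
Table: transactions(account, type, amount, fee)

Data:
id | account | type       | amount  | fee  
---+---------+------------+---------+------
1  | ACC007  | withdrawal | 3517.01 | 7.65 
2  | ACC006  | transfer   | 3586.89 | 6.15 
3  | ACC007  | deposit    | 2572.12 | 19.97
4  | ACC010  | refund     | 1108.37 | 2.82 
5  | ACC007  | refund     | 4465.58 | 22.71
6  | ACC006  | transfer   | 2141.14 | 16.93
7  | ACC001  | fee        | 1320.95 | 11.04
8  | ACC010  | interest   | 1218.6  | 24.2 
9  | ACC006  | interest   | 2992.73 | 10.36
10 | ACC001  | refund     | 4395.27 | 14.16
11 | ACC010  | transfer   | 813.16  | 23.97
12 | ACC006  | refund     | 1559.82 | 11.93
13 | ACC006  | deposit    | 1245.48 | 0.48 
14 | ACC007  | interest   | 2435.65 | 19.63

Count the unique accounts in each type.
SELECT type, COUNT(DISTINCT account)
FROM transactions
GROUP BY type

Result:
  deposit: 2 distinct
  fee: 1 distinct
  interest: 3 distinct
  refund: 4 distinct
  transfer: 2 distinct
  withdrawal: 1 distinct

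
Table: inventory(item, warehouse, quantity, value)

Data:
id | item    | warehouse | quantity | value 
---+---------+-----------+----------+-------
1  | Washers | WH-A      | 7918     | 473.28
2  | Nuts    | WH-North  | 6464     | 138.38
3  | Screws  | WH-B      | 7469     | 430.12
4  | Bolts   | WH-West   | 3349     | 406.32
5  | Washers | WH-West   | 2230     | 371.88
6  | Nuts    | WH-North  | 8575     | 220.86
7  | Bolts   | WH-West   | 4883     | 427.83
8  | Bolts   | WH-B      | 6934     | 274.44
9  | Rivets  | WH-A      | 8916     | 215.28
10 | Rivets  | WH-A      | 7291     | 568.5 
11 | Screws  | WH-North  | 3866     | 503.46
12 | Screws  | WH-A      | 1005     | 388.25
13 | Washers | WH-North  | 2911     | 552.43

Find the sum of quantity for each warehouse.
SELECT warehouse, SUM(quantity) as result
FROM inventory
GROUP BY warehouse

Result:
  WH-A: 25130
  WH-B: 14403
  WH-North: 21816
  WH-West: 10462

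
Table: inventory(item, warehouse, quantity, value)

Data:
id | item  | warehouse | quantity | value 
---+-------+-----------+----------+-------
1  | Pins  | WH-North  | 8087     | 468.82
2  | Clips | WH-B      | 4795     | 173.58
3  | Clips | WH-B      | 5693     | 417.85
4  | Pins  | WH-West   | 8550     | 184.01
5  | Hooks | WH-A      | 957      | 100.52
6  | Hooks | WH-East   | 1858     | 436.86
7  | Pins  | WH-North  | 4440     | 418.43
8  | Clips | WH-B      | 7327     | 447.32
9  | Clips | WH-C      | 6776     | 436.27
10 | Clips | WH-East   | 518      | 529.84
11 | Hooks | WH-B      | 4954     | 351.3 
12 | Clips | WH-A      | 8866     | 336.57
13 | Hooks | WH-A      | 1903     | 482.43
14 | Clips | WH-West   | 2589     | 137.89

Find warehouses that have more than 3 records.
SELECT warehouse, COUNT(*) as cnt
FROM inventory
GROUP BY warehouse
HAVING COUNT(*) > 3

Result:
  WH-B: 4

Note: HAVING filters groups after aggregation, WHERE filters rows before.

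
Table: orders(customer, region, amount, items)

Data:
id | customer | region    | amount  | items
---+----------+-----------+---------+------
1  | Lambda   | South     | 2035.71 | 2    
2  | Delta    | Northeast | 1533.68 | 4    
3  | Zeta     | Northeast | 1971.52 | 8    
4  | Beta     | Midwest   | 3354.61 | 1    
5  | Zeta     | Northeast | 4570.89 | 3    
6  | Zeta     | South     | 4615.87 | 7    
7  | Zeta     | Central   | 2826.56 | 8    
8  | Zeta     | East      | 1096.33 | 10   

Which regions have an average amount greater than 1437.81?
SELECT region, AVG(amount)
FROM orders
GROUP BY region
HAVING AVG(amount) > 1437.81

Result:
  Central: avg=2826.56
  Midwest: avg=3354.61
  Northeast: avg=2692.03
  South: avg=3325.79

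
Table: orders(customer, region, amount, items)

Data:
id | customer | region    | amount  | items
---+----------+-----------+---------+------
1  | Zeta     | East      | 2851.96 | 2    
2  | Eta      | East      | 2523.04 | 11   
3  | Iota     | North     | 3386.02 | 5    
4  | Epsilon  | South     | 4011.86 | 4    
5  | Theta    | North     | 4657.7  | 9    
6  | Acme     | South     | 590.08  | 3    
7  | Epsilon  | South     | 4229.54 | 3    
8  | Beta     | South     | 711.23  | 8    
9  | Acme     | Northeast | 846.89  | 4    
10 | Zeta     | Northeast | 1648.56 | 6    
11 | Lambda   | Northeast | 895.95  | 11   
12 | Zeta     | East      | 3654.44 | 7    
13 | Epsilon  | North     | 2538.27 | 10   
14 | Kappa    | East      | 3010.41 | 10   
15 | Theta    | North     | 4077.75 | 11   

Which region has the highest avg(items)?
SELECT region, AVG(items) as val
FROM orders
GROUP BY region
ORDER BY val DESC
LIMIT 1

Result: North with avg(items) = 8.75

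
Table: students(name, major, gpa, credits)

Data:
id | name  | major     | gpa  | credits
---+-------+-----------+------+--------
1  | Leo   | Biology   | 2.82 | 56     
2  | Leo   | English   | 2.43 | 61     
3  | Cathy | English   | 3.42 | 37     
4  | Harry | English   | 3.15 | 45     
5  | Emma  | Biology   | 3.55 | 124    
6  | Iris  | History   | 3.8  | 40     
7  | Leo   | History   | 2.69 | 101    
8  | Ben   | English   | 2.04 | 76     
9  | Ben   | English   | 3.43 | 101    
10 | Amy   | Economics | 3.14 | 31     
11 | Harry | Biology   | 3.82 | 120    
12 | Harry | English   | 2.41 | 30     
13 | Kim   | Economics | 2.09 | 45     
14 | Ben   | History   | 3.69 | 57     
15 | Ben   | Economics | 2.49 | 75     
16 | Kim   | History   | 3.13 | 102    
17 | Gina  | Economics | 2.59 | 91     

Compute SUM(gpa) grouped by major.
SELECT major, SUM(gpa) as result
FROM students
GROUP BY major

Result:
  Biology: 10.19
  Economics: 10.31
  English: 16.88
  History: 13.31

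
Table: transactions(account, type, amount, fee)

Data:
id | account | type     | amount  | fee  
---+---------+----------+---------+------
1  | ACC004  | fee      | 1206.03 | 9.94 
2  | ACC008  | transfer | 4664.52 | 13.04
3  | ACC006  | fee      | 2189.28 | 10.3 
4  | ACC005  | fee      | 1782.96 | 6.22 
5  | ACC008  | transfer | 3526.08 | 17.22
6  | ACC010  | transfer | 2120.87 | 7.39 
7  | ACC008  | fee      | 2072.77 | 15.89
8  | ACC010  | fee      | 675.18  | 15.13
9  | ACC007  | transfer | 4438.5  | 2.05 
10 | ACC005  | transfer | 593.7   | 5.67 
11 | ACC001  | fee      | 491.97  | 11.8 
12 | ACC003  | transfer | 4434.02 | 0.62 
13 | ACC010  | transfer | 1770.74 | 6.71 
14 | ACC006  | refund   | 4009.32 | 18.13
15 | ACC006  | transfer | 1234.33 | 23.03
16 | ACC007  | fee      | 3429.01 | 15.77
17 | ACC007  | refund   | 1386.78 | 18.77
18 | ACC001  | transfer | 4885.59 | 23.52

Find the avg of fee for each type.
SELECT type, AVG(fee) as result
FROM transactions
GROUP BY type

Result:
  fee: 12.15
  refund: 18.45
  transfer: 11.03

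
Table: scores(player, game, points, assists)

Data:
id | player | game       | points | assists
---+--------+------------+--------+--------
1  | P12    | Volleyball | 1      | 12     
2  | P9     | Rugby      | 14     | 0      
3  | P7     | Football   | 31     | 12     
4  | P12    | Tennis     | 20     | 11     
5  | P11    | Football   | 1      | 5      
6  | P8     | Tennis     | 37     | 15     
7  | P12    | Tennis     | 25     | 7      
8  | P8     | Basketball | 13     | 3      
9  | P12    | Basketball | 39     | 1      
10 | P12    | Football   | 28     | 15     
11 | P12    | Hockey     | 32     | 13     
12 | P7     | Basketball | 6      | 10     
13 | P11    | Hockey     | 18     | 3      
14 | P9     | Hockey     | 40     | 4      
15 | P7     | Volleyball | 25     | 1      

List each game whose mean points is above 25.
SELECT game, AVG(points)
FROM scores
GROUP BY game
HAVING AVG(points) > 25

Result:
  Hockey: avg=30.00
  Tennis: avg=27.33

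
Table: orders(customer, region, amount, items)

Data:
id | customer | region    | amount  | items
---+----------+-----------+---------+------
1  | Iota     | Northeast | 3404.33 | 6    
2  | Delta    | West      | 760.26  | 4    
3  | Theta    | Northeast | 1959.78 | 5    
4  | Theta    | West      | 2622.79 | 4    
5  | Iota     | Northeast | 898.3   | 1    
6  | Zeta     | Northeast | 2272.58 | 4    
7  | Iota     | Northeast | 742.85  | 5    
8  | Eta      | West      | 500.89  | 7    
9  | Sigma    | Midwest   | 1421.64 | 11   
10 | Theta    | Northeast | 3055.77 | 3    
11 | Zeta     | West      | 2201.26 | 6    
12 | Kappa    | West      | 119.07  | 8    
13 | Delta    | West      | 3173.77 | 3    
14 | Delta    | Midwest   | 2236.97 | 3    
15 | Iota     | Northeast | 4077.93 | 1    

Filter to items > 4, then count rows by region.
SELECT region, COUNT(*)
FROM orders
WHERE items > 4
GROUP BY region

Note: WHERE filters rows before grouping.

Result:
  Midwest: 1
  Northeast: 3
  West: 3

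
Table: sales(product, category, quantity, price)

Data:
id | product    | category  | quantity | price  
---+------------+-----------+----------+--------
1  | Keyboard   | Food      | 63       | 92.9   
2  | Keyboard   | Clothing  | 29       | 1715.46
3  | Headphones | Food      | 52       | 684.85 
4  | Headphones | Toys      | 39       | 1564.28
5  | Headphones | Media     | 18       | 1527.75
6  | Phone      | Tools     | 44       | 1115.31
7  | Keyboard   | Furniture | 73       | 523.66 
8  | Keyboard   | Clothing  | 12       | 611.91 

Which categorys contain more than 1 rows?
SELECT category, COUNT(*) as cnt
FROM sales
GROUP BY category
HAVING COUNT(*) > 1

Result:
  Clothing: 2
  Food: 2

Note: HAVING filters groups after aggregation, WHERE filters rows before.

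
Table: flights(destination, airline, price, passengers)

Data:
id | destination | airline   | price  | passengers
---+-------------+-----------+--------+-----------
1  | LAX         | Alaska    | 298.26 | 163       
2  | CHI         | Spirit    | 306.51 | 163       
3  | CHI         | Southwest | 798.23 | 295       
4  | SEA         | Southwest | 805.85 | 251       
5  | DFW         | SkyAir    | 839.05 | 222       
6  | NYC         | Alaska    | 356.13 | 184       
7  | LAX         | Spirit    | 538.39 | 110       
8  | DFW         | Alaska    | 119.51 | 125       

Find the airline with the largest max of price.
SELECT airline, MAX(price) as val
FROM flights
GROUP BY airline
ORDER BY val DESC
LIMIT 1

Result: SkyAir with max(price) = 839.05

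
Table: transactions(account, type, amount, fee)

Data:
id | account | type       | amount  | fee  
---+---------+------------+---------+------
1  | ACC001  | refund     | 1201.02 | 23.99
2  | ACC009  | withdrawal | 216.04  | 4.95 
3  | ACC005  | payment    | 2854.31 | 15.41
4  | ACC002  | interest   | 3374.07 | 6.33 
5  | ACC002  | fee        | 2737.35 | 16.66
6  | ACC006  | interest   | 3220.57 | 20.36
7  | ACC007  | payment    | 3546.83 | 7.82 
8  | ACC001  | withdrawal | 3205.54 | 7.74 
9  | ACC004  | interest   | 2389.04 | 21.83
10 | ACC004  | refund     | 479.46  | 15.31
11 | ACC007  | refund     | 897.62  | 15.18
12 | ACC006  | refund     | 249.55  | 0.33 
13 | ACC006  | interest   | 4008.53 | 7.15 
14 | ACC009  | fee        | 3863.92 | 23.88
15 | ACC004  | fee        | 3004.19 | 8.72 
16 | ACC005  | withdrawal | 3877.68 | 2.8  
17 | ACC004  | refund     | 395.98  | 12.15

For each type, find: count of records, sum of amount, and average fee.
SELECT type,
       COUNT(*) as cnt,
       SUM(amount) as total_amount,
       AVG(fee) as avg_fee
FROM transactions
GROUP BY type

Result:
  fee: 3 records, 9605.46 total amount, 16.42 avg fee
  interest: 4 records, 12992.21 total amount, 13.92 avg fee
  payment: 2 records, 6401.14 total amount, 11.62 avg fee
  refund: 5 records, 3223.63 total amount, 13.39 avg fee
  withdrawal: 3 records, 7299.26 total amount, 5.16 avg fee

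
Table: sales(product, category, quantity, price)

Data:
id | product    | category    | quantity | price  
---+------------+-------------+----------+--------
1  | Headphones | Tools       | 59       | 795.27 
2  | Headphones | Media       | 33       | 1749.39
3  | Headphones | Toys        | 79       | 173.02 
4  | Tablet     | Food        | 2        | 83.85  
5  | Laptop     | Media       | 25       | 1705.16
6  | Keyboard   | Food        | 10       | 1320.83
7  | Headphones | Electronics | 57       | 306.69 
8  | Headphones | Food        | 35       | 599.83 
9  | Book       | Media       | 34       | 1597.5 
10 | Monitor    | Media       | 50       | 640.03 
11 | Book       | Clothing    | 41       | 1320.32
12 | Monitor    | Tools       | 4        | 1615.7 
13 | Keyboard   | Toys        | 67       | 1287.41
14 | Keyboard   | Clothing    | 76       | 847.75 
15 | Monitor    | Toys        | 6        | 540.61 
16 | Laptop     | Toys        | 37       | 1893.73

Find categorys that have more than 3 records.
SELECT category, COUNT(*) as cnt
FROM sales
GROUP BY category
HAVING COUNT(*) > 3

Result:
  Media: 4
  Toys: 4

Note: HAVING filters groups after aggregation, WHERE filters rows before.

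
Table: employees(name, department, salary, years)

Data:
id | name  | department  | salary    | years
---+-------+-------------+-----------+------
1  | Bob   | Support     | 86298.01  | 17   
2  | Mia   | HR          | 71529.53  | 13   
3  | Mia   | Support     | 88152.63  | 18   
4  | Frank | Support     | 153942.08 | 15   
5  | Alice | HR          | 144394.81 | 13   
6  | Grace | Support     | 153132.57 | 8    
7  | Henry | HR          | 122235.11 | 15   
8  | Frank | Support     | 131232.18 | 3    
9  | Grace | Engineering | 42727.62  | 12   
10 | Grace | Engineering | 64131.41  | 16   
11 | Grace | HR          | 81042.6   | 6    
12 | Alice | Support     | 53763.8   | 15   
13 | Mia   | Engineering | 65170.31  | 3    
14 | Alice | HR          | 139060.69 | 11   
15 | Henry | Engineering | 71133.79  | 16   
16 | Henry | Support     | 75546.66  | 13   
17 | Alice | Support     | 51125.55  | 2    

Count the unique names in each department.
SELECT department, COUNT(DISTINCT name)
FROM employees
GROUP BY department

Result:
  Engineering: 3 distinct
  HR: 4 distinct
  Support: 6 distinct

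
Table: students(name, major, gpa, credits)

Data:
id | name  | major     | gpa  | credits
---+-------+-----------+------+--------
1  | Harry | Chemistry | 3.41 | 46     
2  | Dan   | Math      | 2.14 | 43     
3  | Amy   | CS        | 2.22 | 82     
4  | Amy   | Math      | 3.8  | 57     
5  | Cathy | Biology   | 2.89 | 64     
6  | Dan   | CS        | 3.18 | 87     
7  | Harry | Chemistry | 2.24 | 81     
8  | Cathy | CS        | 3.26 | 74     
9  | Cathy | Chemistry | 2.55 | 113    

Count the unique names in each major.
SELECT major, COUNT(DISTINCT name)
FROM students
GROUP BY major

Result:
  Biology: 1 distinct
  CS: 3 distinct
  Chemistry: 2 distinct
  Math: 2 distinct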